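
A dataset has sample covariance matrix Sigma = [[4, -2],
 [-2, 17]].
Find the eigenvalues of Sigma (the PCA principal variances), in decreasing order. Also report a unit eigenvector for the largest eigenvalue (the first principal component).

Step 1 — characteristic polynomial of 2×2 Sigma:
  det(Sigma - λI) = λ² - trace · λ + det = 0.
  trace = 4 + 17 = 21, det = 4·17 - (-2)² = 64.
Step 2 — discriminant:
  Δ = trace² - 4·det = 441 - 256 = 185.
Step 3 — eigenvalues:
  λ = (trace ± √Δ)/2 = (21 ± 13.6015)/2,
  λ_1 = 17.3007,  λ_2 = 3.6993.

Step 4 — unit eigenvector for λ_1: solve (Sigma - λ_1 I)v = 0. First row:
  (4 - 17.3007)·v_x + (-2)·v_y = 0, i.e. (-13.3007)·v_x + (-2)·v_y = 0,
  so v ∝ (b, λ_1 - a) = (-2, 13.3007); multiply by -1 so the first entry is positive: u = (2, -13.3007).
  ||u|| = √((2)² + (-13.3007)²) = √(180.9096) ≈ 13.4503,
  v_1 = u/||u|| ≈ (0.1487, -0.9889) (||v_1|| = 1).

λ_1 = 17.3007,  λ_2 = 3.6993;  v_1 ≈ (0.1487, -0.9889)


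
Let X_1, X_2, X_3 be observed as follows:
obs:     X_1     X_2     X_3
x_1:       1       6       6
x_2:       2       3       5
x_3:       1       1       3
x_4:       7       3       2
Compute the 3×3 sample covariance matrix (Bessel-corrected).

Step 1 — column means:
  mean(X_1) = (1 + 2 + 1 + 7) / 4 = 11/4 = 2.75
  mean(X_2) = (6 + 3 + 1 + 3) / 4 = 13/4 = 3.25
  mean(X_3) = (6 + 5 + 3 + 2) / 4 = 16/4 = 4

Step 2 — sample covariance S[i,j] = (1/(n-1)) · Σ_k (x_{k,i} - mean_i) · (x_{k,j} - mean_j), with n-1 = 3.
  S[X_1,X_1] = ((-1.75)·(-1.75) + (-0.75)·(-0.75) + (-1.75)·(-1.75) + (4.25)·(4.25)) / 3 = 24.75/3 = 8.25
  S[X_1,X_2] = ((-1.75)·(2.75) + (-0.75)·(-0.25) + (-1.75)·(-2.25) + (4.25)·(-0.25)) / 3 = -1.75/3 = -0.5833
  S[X_1,X_3] = ((-1.75)·(2) + (-0.75)·(1) + (-1.75)·(-1) + (4.25)·(-2)) / 3 = -11/3 = -3.6667
  S[X_2,X_2] = ((2.75)·(2.75) + (-0.25)·(-0.25) + (-2.25)·(-2.25) + (-0.25)·(-0.25)) / 3 = 12.75/3 = 4.25
  S[X_2,X_3] = ((2.75)·(2) + (-0.25)·(1) + (-2.25)·(-1) + (-0.25)·(-2)) / 3 = 8/3 = 2.6667
  S[X_3,X_3] = ((2)·(2) + (1)·(1) + (-1)·(-1) + (-2)·(-2)) / 3 = 10/3 = 3.3333

S is symmetric (S[j,i] = S[i,j]). Assembling:

S = [[8.25, -0.5833, -3.6667],
 [-0.5833, 4.25, 2.6667],
 [-3.6667, 2.6667, 3.3333]]


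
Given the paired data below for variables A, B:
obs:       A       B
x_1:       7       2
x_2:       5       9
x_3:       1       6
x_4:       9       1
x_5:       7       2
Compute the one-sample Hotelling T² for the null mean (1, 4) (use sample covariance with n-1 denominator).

Step 1 — sample mean vector:
  mean(A) = (7 + 5 + 1 + 9 + 7) / 5 = 29/5 = 5.8
  mean(B) = (2 + 9 + 6 + 1 + 2) / 5 = 20/5 = 4
  x̄ = (5.8, 4),  deviation x̄ - mu_0 = (5.8, 4) - (1, 4) = (4.8, 0).

Step 2 — sample covariance matrix, S[i,j] = (1/(n-1)) · Σ_k (x_{k,i} - mean_i) · (x_{k,j} - mean_j), divisor n-1 = 4:
  S[A,A] = ((1.2)·(1.2) + (-0.8)·(-0.8) + (-4.8)·(-4.8) + (3.2)·(3.2) + (1.2)·(1.2)) / 4 = 36.8/4 = 9.2
  S[A,B] = ((1.2)·(-2) + (-0.8)·(5) + (-4.8)·(2) + (3.2)·(-3) + (1.2)·(-2)) / 4 = -28/4 = -7
  S[B,B] = ((-2)·(-2) + (5)·(5) + (2)·(2) + (-3)·(-3) + (-2)·(-2)) / 4 = 46/4 = 11.5
  S = [[9.2, -7],
 [-7, 11.5]].

Step 3 — invert S. det(S) = 9.2·11.5 - (-7)² = 56.8.
  S^{-1} = (1/det) · [[d, -b], [-b, a]] = [[0.2025, 0.1232],
 [0.1232, 0.162]].

Step 4 — quadratic form (x̄ - mu_0)^T · S^{-1} · (x̄ - mu_0):
  S^{-1} · (x̄ - mu_0) = (0.9718, 0.5915),
  (x̄ - mu_0)^T · [...] = (4.8)·(0.9718) + (0)·(0.5915) = 4.6648.

Step 5 — scale by n: T² = 5 · 4.6648 = 23.3239.

T² ≈ 23.3239


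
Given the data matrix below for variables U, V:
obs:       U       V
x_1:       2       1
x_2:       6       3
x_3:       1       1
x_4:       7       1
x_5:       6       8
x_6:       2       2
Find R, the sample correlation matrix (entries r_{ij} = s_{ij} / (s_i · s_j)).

Step 1 — column means:
  mean(U) = (2 + 6 + 1 + 7 + 6 + 2) / 6 = 24/6 = 4
  mean(V) = (1 + 3 + 1 + 1 + 8 + 2) / 6 = 16/6 = 2.6667

Step 2 — sample variances and covariances s[i,j] = (1/(n-1)) · Σ_k (x_{k,i} - mean_i) · (x_{k,j} - mean_j), with n-1 = 5:
  s[U,U] = ((-2)·(-2) + (2)·(2) + (-3)·(-3) + (3)·(3) + (2)·(2) + (-2)·(-2)) / 5 = 34/5 = 6.8
  s[U,V] = ((-2)·(-1.6667) + (2)·(0.3333) + (-3)·(-1.6667) + (3)·(-1.6667) + (2)·(5.3333) + (-2)·(-0.6667)) / 5 = 16/5 = 3.2
  s[V,V] = ((-1.6667)·(-1.6667) + (0.3333)·(0.3333) + (-1.6667)·(-1.6667) + (-1.6667)·(-1.6667) + (5.3333)·(5.3333) + (-0.6667)·(-0.6667)) / 5 = 37.3333/5 = 7.4667
  Sample standard deviations s_i = √(s[i,i]):
  s(U) = √(6.8) = 2.6077
  s(V) = √(7.4667) = 2.7325

Step 3 — r_{ij} = s_{ij} / (s_i · s_j):
  r[U,U] = 1 (diagonal).
  r[U,V] = 3.2 / (2.6077 · 2.7325) = 3.2 / 7.1255 = 0.4491
  r[V,V] = 1 (diagonal).

R is symmetric with unit diagonal. Assembling:

R = [[1, 0.4491],
 [0.4491, 1]]


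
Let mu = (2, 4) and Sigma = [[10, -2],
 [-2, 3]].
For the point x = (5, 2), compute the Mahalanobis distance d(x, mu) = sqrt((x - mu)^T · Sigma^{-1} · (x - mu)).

Step 1 — centre the observation: (x - mu) = (3, -2).

Step 2 — invert Sigma. det(Sigma) = 10·3 - (-2)² = 26.
  Sigma^{-1} = (1/det) · [[d, -b], [-b, a]] = [[0.1154, 0.0769],
 [0.0769, 0.3846]].

Step 3 — form the quadratic (x - mu)^T · Sigma^{-1} · (x - mu):
  Sigma^{-1} · (x - mu) = (0.1923, -0.5385).
  (x - mu)^T · [Sigma^{-1} · (x - mu)] = (3)·(0.1923) + (-2)·(-0.5385) = 1.6538.

Step 4 — take square root: d = √(1.6538) ≈ 1.286.

d(x, mu) = √(1.6538) ≈ 1.286


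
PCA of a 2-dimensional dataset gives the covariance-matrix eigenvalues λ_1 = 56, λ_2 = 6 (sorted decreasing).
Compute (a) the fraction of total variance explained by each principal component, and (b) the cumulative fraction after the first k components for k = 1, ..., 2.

Step 1 — total variance = trace(Sigma) = Σ λ_i = 56 + 6 = 62.

Step 2 — fraction explained by component i = λ_i / Σ λ:
  PC1: 56/62 = 0.9032
  PC2: 6/62 = 0.0968

Step 3 — cumulative fraction after k components = (λ_1 + ... + λ_k) / Σ λ:
  k = 1: 56/62 = 0.9032
  k = 2: (56 + 6)/62 = 62/62 = 1

Summary (fraction, with percent):

explained: PC1 0.9032 (90.32%), PC2 0.0968 (9.68%);  cumulative: 0.9032, 1


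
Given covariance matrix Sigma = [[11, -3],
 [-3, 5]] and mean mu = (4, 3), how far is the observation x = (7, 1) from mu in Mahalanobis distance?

Step 1 — centre the observation: (x - mu) = (3, -2).

Step 2 — invert Sigma. det(Sigma) = 11·5 - (-3)² = 46.
  Sigma^{-1} = (1/det) · [[d, -b], [-b, a]] = [[0.1087, 0.0652],
 [0.0652, 0.2391]].

Step 3 — form the quadratic (x - mu)^T · Sigma^{-1} · (x - mu):
  Sigma^{-1} · (x - mu) = (0.1957, -0.2826).
  (x - mu)^T · [Sigma^{-1} · (x - mu)] = (3)·(0.1957) + (-2)·(-0.2826) = 1.1522.

Step 4 — take square root: d = √(1.1522) ≈ 1.0734.

d(x, mu) = √(1.1522) ≈ 1.0734


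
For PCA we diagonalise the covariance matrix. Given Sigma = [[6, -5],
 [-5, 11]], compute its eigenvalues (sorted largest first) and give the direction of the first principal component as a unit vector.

Step 1 — characteristic polynomial of 2×2 Sigma:
  det(Sigma - λI) = λ² - trace · λ + det = 0.
  trace = 6 + 11 = 17, det = 6·11 - (-5)² = 41.
Step 2 — discriminant:
  Δ = trace² - 4·det = 289 - 164 = 125.
Step 3 — eigenvalues:
  λ = (trace ± √Δ)/2 = (17 ± 11.1803)/2,
  λ_1 = 14.0902,  λ_2 = 2.9098.

Step 4 — unit eigenvector for λ_1: solve (Sigma - λ_1 I)v = 0. First row:
  (6 - 14.0902)·v_x + (-5)·v_y = 0, i.e. (-8.0902)·v_x + (-5)·v_y = 0,
  so v ∝ (b, λ_1 - a) = (-5, 8.0902); multiply by -1 so the first entry is positive: u = (5, -8.0902).
  ||u|| = √((5)² + (-8.0902)²) = √(90.4508) ≈ 9.5106,
  v_1 = u/||u|| ≈ (0.5257, -0.8507) (||v_1|| = 1).

λ_1 = 14.0902,  λ_2 = 2.9098;  v_1 ≈ (0.5257, -0.8507)


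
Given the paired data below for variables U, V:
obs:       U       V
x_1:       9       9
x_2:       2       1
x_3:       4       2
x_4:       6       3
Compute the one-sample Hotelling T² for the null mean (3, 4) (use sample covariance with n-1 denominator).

Step 1 — sample mean vector:
  mean(U) = (9 + 2 + 4 + 6) / 4 = 21/4 = 5.25
  mean(V) = (9 + 1 + 2 + 3) / 4 = 15/4 = 3.75
  x̄ = (5.25, 3.75),  deviation x̄ - mu_0 = (5.25, 3.75) - (3, 4) = (2.25, -0.25).

Step 2 — sample covariance matrix, S[i,j] = (1/(n-1)) · Σ_k (x_{k,i} - mean_i) · (x_{k,j} - mean_j), divisor n-1 = 3:
  S[U,U] = ((3.75)·(3.75) + (-3.25)·(-3.25) + (-1.25)·(-1.25) + (0.75)·(0.75)) / 3 = 26.75/3 = 8.9167
  S[U,V] = ((3.75)·(5.25) + (-3.25)·(-2.75) + (-1.25)·(-1.75) + (0.75)·(-0.75)) / 3 = 30.25/3 = 10.0833
  S[V,V] = ((5.25)·(5.25) + (-2.75)·(-2.75) + (-1.75)·(-1.75) + (-0.75)·(-0.75)) / 3 = 38.75/3 = 12.9167
  S = [[8.9167, 10.0833],
 [10.0833, 12.9167]].

Step 3 — invert S. det(S) = 8.9167·12.9167 - (10.0833)² = 13.5.
  S^{-1} = (1/det) · [[d, -b], [-b, a]] = [[0.9568, -0.7469],
 [-0.7469, 0.6605]].

Step 4 — quadratic form (x̄ - mu_0)^T · S^{-1} · (x̄ - mu_0):
  S^{-1} · (x̄ - mu_0) = (2.3395, -1.8457),
  (x̄ - mu_0)^T · [...] = (2.25)·(2.3395) + (-0.25)·(-1.8457) = 5.7253.

Step 5 — scale by n: T² = 4 · 5.7253 = 22.9012.

T² ≈ 22.9012


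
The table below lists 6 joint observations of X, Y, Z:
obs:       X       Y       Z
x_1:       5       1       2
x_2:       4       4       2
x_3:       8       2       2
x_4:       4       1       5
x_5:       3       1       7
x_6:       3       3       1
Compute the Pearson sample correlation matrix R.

Step 1 — column means:
  mean(X) = (5 + 4 + 8 + 4 + 3 + 3) / 6 = 27/6 = 4.5
  mean(Y) = (1 + 4 + 2 + 1 + 1 + 3) / 6 = 12/6 = 2
  mean(Z) = (2 + 2 + 2 + 5 + 7 + 1) / 6 = 19/6 = 3.1667

Step 2 — sample variances and covariances s[i,j] = (1/(n-1)) · Σ_k (x_{k,i} - mean_i) · (x_{k,j} - mean_j), with n-1 = 5:
  s[X,X] = ((0.5)·(0.5) + (-0.5)·(-0.5) + (3.5)·(3.5) + (-0.5)·(-0.5) + (-1.5)·(-1.5) + (-1.5)·(-1.5)) / 5 = 17.5/5 = 3.5
  s[X,Y] = ((0.5)·(-1) + (-0.5)·(2) + (3.5)·(0) + (-0.5)·(-1) + (-1.5)·(-1) + (-1.5)·(1)) / 5 = -1/5 = -0.2
  s[X,Z] = ((0.5)·(-1.1667) + (-0.5)·(-1.1667) + (3.5)·(-1.1667) + (-0.5)·(1.8333) + (-1.5)·(3.8333) + (-1.5)·(-2.1667)) / 5 = -7.5/5 = -1.5
  s[Y,Y] = ((-1)·(-1) + (2)·(2) + (0)·(0) + (-1)·(-1) + (-1)·(-1) + (1)·(1)) / 5 = 8/5 = 1.6
  s[Y,Z] = ((-1)·(-1.1667) + (2)·(-1.1667) + (0)·(-1.1667) + (-1)·(1.8333) + (-1)·(3.8333) + (1)·(-2.1667)) / 5 = -9/5 = -1.8
  s[Z,Z] = ((-1.1667)·(-1.1667) + (-1.1667)·(-1.1667) + (-1.1667)·(-1.1667) + (1.8333)·(1.8333) + (3.8333)·(3.8333) + (-2.1667)·(-2.1667)) / 5 = 26.8333/5 = 5.3667
  Sample standard deviations s_i = √(s[i,i]):
  s(X) = √(3.5) = 1.8708
  s(Y) = √(1.6) = 1.2649
  s(Z) = √(5.3667) = 2.3166

Step 3 — r_{ij} = s_{ij} / (s_i · s_j):
  r[X,X] = 1 (diagonal).
  r[X,Y] = -0.2 / (1.8708 · 1.2649) = -0.2 / 2.3664 = -0.0845
  r[X,Z] = -1.5 / (1.8708 · 2.3166) = -1.5 / 4.334 = -0.3461
  r[Y,Y] = 1 (diagonal).
  r[Y,Z] = -1.8 / (1.2649 · 2.3166) = -1.8 / 2.9303 = -0.6143
  r[Z,Z] = 1 (diagonal).

R is symmetric with unit diagonal. Assembling:

R = [[1, -0.0845, -0.3461],
 [-0.0845, 1, -0.6143],
 [-0.3461, -0.6143, 1]]


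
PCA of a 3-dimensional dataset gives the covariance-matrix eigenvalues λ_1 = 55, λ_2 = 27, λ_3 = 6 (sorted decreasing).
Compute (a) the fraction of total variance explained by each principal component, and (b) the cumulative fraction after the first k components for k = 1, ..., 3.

Step 1 — total variance = trace(Sigma) = Σ λ_i = 55 + 27 + 6 = 88.

Step 2 — fraction explained by component i = λ_i / Σ λ:
  PC1: 55/88 = 0.625
  PC2: 27/88 = 0.3068
  PC3: 6/88 = 0.0682

Step 3 — cumulative fraction after k components = (λ_1 + ... + λ_k) / Σ λ:
  k = 1: 55/88 = 0.625
  k = 2: (55 + 27)/88 = 82/88 = 0.9318
  k = 3: (55 + 27 + 6)/88 = 88/88 = 1

Summary (fraction, with percent):

explained: PC1 0.625 (62.5%), PC2 0.3068 (30.68%), PC3 0.0682 (6.82%);  cumulative: 0.625, 0.9318, 1


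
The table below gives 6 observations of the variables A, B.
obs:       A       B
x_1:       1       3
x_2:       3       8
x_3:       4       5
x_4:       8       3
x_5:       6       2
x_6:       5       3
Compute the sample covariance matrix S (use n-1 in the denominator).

Step 1 — column means:
  mean(A) = (1 + 3 + 4 + 8 + 6 + 5) / 6 = 27/6 = 4.5
  mean(B) = (3 + 8 + 5 + 3 + 2 + 3) / 6 = 24/6 = 4

Step 2 — sample covariance S[i,j] = (1/(n-1)) · Σ_k (x_{k,i} - mean_i) · (x_{k,j} - mean_j), with n-1 = 5.
  S[A,A] = ((-3.5)·(-3.5) + (-1.5)·(-1.5) + (-0.5)·(-0.5) + (3.5)·(3.5) + (1.5)·(1.5) + (0.5)·(0.5)) / 5 = 29.5/5 = 5.9
  S[A,B] = ((-3.5)·(-1) + (-1.5)·(4) + (-0.5)·(1) + (3.5)·(-1) + (1.5)·(-2) + (0.5)·(-1)) / 5 = -10/5 = -2
  S[B,B] = ((-1)·(-1) + (4)·(4) + (1)·(1) + (-1)·(-1) + (-2)·(-2) + (-1)·(-1)) / 5 = 24/5 = 4.8

S is symmetric (S[j,i] = S[i,j]). Assembling:

S = [[5.9, -2],
 [-2, 4.8]]


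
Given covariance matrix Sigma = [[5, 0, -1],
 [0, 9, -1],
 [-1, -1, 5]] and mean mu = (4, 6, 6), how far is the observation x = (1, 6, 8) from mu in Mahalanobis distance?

Step 1 — centre the observation: (x - mu) = (-3, 0, 2).

Step 2 — invert Sigma (cofactor / det for 3×3, or solve directly):
  Sigma^{-1} = [[0.2085, 0.0047, 0.0427],
 [0.0047, 0.1137, 0.0237],
 [0.0427, 0.0237, 0.2133]].

Step 3 — form the quadratic (x - mu)^T · Sigma^{-1} · (x - mu):
  Sigma^{-1} · (x - mu) = (-0.5403, 0.0332, 0.2986).
  (x - mu)^T · [Sigma^{-1} · (x - mu)] = (-3)·(-0.5403) + (0)·(0.0332) + (2)·(0.2986) = 2.218.

Step 4 — take square root: d = √(2.218) ≈ 1.4893.

d(x, mu) = √(2.218) ≈ 1.4893


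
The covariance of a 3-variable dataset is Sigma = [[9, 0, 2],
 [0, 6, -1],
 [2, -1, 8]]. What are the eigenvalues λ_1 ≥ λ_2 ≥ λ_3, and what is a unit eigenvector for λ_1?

Step 1 — characteristic polynomial p(λ) = det(λI - Sigma) = λ³ - tr·λ² + c_1·λ - det, where tr = trace, c_1 = sum of the principal 2×2 minors, det = det(Sigma):
  tr = 9 + 6 + 8 = 23,
  c_1 = (9·6 - (0)²) + (9·8 - (2)²) + (6·8 - (-1)²) = 54 + 68 + 47 = 169,
  det = 9·(6·8 - (-1)²) - (0)·((0)·8 - (-1)·(2)) + (2)·((0)·(-1) - 6·(2)) = 9·(47) - (0)·(2) + (2)·(-12) = 399.
  So p(λ) = λ³ - 23λ² + 169λ - 399.
Step 2 — look for an integer root (rational root theorem: any rational root is an integer divisor of 399). Testing λ = 7:
  p(7) = 343 - 1127 + 1183 - 399 = 0  ✓
  Dividing out (λ - 7): p(λ) = (λ - 7)(λ² - 16λ + 57).
Step 3 — remaining eigenvalues from the quadratic λ² - 16λ + 57 = 0:
  Δ = 16² - 4·57 = 256 - 228 = 28,  λ = (16 ± √28)/2 = (16 ± 5.2915)/2 ≈ 10.6458 or 5.3542.
  Sorted: λ_1 = 10.6458,  λ_2 = 7,  λ_3 = 5.3542  (check: sum = 23 = tr ✓).

Step 4 — unit eigenvector for λ_1 ≈ 10.6458: v spans the null space of (Sigma - λ_1 I), whose rows are
  r_1 = (-1.6458, 0, 2),  r_2 = (0, -4.6458, -1),  r_3 = (2, -1, -2.6458).
  v is orthogonal to every row, so take v ∝ r_1 × r_2 = ((0)·(-1) - (2)·(-4.6458), (2)·(0) - (-1.6458)·(-1), (-1.6458)·(-4.6458) - (0)·(0)) ≈ (9.2915, -1.6458, 7.6458).
  Let u = (9.2915, -1.6458, 7.6458).
  ||u|| = √((9.2915)² + (-1.6458)² + (7.6458)²) = √(147.498) ≈ 12.1449,  v_1 = u/||u|| ≈ (0.7651, -0.1355, 0.6295) (||v_1|| = 1).

λ_1 = 10.6458,  λ_2 = 7,  λ_3 = 5.3542;  v_1 ≈ (0.7651, -0.1355, 0.6295)


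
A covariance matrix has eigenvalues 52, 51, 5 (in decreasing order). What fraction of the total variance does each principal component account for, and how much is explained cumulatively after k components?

Step 1 — total variance = trace(Sigma) = Σ λ_i = 52 + 51 + 5 = 108.

Step 2 — fraction explained by component i = λ_i / Σ λ:
  PC1: 52/108 = 0.4815
  PC2: 51/108 = 0.4722
  PC3: 5/108 = 0.0463

Step 3 — cumulative fraction after k components = (λ_1 + ... + λ_k) / Σ λ:
  k = 1: 52/108 = 0.4815
  k = 2: (52 + 51)/108 = 103/108 = 0.9537
  k = 3: (52 + 51 + 5)/108 = 108/108 = 1

Summary (fraction, with percent):

explained: PC1 0.4815 (48.15%), PC2 0.4722 (47.22%), PC3 0.0463 (4.63%);  cumulative: 0.4815, 0.9537, 1


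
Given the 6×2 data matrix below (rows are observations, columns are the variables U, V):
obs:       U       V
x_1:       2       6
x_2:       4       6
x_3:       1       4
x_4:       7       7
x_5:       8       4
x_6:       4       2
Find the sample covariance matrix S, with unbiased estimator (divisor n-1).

Step 1 — column means:
  mean(U) = (2 + 4 + 1 + 7 + 8 + 4) / 6 = 26/6 = 4.3333
  mean(V) = (6 + 6 + 4 + 7 + 4 + 2) / 6 = 29/6 = 4.8333

Step 2 — sample covariance S[i,j] = (1/(n-1)) · Σ_k (x_{k,i} - mean_i) · (x_{k,j} - mean_j), with n-1 = 5.
  S[U,U] = ((-2.3333)·(-2.3333) + (-0.3333)·(-0.3333) + (-3.3333)·(-3.3333) + (2.6667)·(2.6667) + (3.6667)·(3.6667) + (-0.3333)·(-0.3333)) / 5 = 37.3333/5 = 7.4667
  S[U,V] = ((-2.3333)·(1.1667) + (-0.3333)·(1.1667) + (-3.3333)·(-0.8333) + (2.6667)·(2.1667) + (3.6667)·(-0.8333) + (-0.3333)·(-2.8333)) / 5 = 3.3333/5 = 0.6667
  S[V,V] = ((1.1667)·(1.1667) + (1.1667)·(1.1667) + (-0.8333)·(-0.8333) + (2.1667)·(2.1667) + (-0.8333)·(-0.8333) + (-2.8333)·(-2.8333)) / 5 = 16.8333/5 = 3.3667

S is symmetric (S[j,i] = S[i,j]). Assembling:

S = [[7.4667, 0.6667],
 [0.6667, 3.3667]]


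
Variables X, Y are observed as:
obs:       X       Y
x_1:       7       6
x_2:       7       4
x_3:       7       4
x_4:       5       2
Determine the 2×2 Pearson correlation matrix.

Step 1 — column means:
  mean(X) = (7 + 7 + 7 + 5) / 4 = 26/4 = 6.5
  mean(Y) = (6 + 4 + 4 + 2) / 4 = 16/4 = 4

Step 2 — sample variances and covariances s[i,j] = (1/(n-1)) · Σ_k (x_{k,i} - mean_i) · (x_{k,j} - mean_j), with n-1 = 3:
  s[X,X] = ((0.5)·(0.5) + (0.5)·(0.5) + (0.5)·(0.5) + (-1.5)·(-1.5)) / 3 = 3/3 = 1
  s[X,Y] = ((0.5)·(2) + (0.5)·(0) + (0.5)·(0) + (-1.5)·(-2)) / 3 = 4/3 = 1.3333
  s[Y,Y] = ((2)·(2) + (0)·(0) + (0)·(0) + (-2)·(-2)) / 3 = 8/3 = 2.6667
  Sample standard deviations s_i = √(s[i,i]):
  s(X) = √(1) = 1
  s(Y) = √(2.6667) = 1.633

Step 3 — r_{ij} = s_{ij} / (s_i · s_j):
  r[X,X] = 1 (diagonal).
  r[X,Y] = 1.3333 / (1 · 1.633) = 1.3333 / 1.633 = 0.8165
  r[Y,Y] = 1 (diagonal).

R is symmetric with unit diagonal. Assembling:

R = [[1, 0.8165],
 [0.8165, 1]]


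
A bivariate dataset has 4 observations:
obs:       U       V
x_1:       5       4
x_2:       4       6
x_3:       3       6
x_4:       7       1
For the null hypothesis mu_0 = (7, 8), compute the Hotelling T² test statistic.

Step 1 — sample mean vector:
  mean(U) = (5 + 4 + 3 + 7) / 4 = 19/4 = 4.75
  mean(V) = (4 + 6 + 6 + 1) / 4 = 17/4 = 4.25
  x̄ = (4.75, 4.25),  deviation x̄ - mu_0 = (4.75, 4.25) - (7, 8) = (-2.25, -3.75).

Step 2 — sample covariance matrix, S[i,j] = (1/(n-1)) · Σ_k (x_{k,i} - mean_i) · (x_{k,j} - mean_j), divisor n-1 = 3:
  S[U,U] = ((0.25)·(0.25) + (-0.75)·(-0.75) + (-1.75)·(-1.75) + (2.25)·(2.25)) / 3 = 8.75/3 = 2.9167
  S[U,V] = ((0.25)·(-0.25) + (-0.75)·(1.75) + (-1.75)·(1.75) + (2.25)·(-3.25)) / 3 = -11.75/3 = -3.9167
  S[V,V] = ((-0.25)·(-0.25) + (1.75)·(1.75) + (1.75)·(1.75) + (-3.25)·(-3.25)) / 3 = 16.75/3 = 5.5833
  S = [[2.9167, -3.9167],
 [-3.9167, 5.5833]].

Step 3 — invert S. det(S) = 2.9167·5.5833 - (-3.9167)² = 0.9444.
  S^{-1} = (1/det) · [[d, -b], [-b, a]] = [[5.9118, 4.1471],
 [4.1471, 3.0882]].

Step 4 — quadratic form (x̄ - mu_0)^T · S^{-1} · (x̄ - mu_0):
  S^{-1} · (x̄ - mu_0) = (-28.8529, -20.9118),
  (x̄ - mu_0)^T · [...] = (-2.25)·(-28.8529) + (-3.75)·(-20.9118) = 143.3382.

Step 5 — scale by n: T² = 4 · 143.3382 = 573.3529.

T² ≈ 573.3529


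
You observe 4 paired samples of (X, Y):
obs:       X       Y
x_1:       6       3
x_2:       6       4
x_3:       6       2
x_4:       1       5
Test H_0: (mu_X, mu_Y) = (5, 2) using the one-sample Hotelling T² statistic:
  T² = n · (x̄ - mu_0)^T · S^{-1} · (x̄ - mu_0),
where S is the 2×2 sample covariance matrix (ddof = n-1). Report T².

Step 1 — sample mean vector:
  mean(X) = (6 + 6 + 6 + 1) / 4 = 19/4 = 4.75
  mean(Y) = (3 + 4 + 2 + 5) / 4 = 14/4 = 3.5
  x̄ = (4.75, 3.5),  deviation x̄ - mu_0 = (4.75, 3.5) - (5, 2) = (-0.25, 1.5).

Step 2 — sample covariance matrix, S[i,j] = (1/(n-1)) · Σ_k (x_{k,i} - mean_i) · (x_{k,j} - mean_j), divisor n-1 = 3:
  S[X,X] = ((1.25)·(1.25) + (1.25)·(1.25) + (1.25)·(1.25) + (-3.75)·(-3.75)) / 3 = 18.75/3 = 6.25
  S[X,Y] = ((1.25)·(-0.5) + (1.25)·(0.5) + (1.25)·(-1.5) + (-3.75)·(1.5)) / 3 = -7.5/3 = -2.5
  S[Y,Y] = ((-0.5)·(-0.5) + (0.5)·(0.5) + (-1.5)·(-1.5) + (1.5)·(1.5)) / 3 = 5/3 = 1.6667
  S = [[6.25, -2.5],
 [-2.5, 1.6667]].

Step 3 — invert S. det(S) = 6.25·1.6667 - (-2.5)² = 4.1667.
  S^{-1} = (1/det) · [[d, -b], [-b, a]] = [[0.4, 0.6],
 [0.6, 1.5]].

Step 4 — quadratic form (x̄ - mu_0)^T · S^{-1} · (x̄ - mu_0):
  S^{-1} · (x̄ - mu_0) = (0.8, 2.1),
  (x̄ - mu_0)^T · [...] = (-0.25)·(0.8) + (1.5)·(2.1) = 2.95.

Step 5 — scale by n: T² = 4 · 2.95 = 11.8.

T² ≈ 11.8


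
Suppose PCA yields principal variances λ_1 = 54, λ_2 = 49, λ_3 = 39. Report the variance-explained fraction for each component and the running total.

Step 1 — total variance = trace(Sigma) = Σ λ_i = 54 + 49 + 39 = 142.

Step 2 — fraction explained by component i = λ_i / Σ λ:
  PC1: 54/142 = 0.3803
  PC2: 49/142 = 0.3451
  PC3: 39/142 = 0.2746

Step 3 — cumulative fraction after k components = (λ_1 + ... + λ_k) / Σ λ:
  k = 1: 54/142 = 0.3803
  k = 2: (54 + 49)/142 = 103/142 = 0.7254
  k = 3: (54 + 49 + 39)/142 = 142/142 = 1

Summary (fraction, with percent):

explained: PC1 0.3803 (38.03%), PC2 0.3451 (34.51%), PC3 0.2746 (27.46%);  cumulative: 0.3803, 0.7254, 1


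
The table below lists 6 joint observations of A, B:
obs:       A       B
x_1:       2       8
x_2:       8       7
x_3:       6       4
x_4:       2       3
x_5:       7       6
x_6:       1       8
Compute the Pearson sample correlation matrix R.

Step 1 — column means:
  mean(A) = (2 + 8 + 6 + 2 + 7 + 1) / 6 = 26/6 = 4.3333
  mean(B) = (8 + 7 + 4 + 3 + 6 + 8) / 6 = 36/6 = 6

Step 2 — sample variances and covariances s[i,j] = (1/(n-1)) · Σ_k (x_{k,i} - mean_i) · (x_{k,j} - mean_j), with n-1 = 5:
  s[A,A] = ((-2.3333)·(-2.3333) + (3.6667)·(3.6667) + (1.6667)·(1.6667) + (-2.3333)·(-2.3333) + (2.6667)·(2.6667) + (-3.3333)·(-3.3333)) / 5 = 45.3333/5 = 9.0667
  s[A,B] = ((-2.3333)·(2) + (3.6667)·(1) + (1.6667)·(-2) + (-2.3333)·(-3) + (2.6667)·(0) + (-3.3333)·(2)) / 5 = -4/5 = -0.8
  s[B,B] = ((2)·(2) + (1)·(1) + (-2)·(-2) + (-3)·(-3) + (0)·(0) + (2)·(2)) / 5 = 22/5 = 4.4
  Sample standard deviations s_i = √(s[i,i]):
  s(A) = √(9.0667) = 3.0111
  s(B) = √(4.4) = 2.0976

Step 3 — r_{ij} = s_{ij} / (s_i · s_j):
  r[A,A] = 1 (diagonal).
  r[A,B] = -0.8 / (3.0111 · 2.0976) = -0.8 / 6.3161 = -0.1267
  r[B,B] = 1 (diagonal).

R is symmetric with unit diagonal. Assembling:

R = [[1, -0.1267],
 [-0.1267, 1]]


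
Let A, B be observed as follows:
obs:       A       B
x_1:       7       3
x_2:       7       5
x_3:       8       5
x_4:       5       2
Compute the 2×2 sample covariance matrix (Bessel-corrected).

Step 1 — column means:
  mean(A) = (7 + 7 + 8 + 5) / 4 = 27/4 = 6.75
  mean(B) = (3 + 5 + 5 + 2) / 4 = 15/4 = 3.75

Step 2 — sample covariance S[i,j] = (1/(n-1)) · Σ_k (x_{k,i} - mean_i) · (x_{k,j} - mean_j), with n-1 = 3.
  S[A,A] = ((0.25)·(0.25) + (0.25)·(0.25) + (1.25)·(1.25) + (-1.75)·(-1.75)) / 3 = 4.75/3 = 1.5833
  S[A,B] = ((0.25)·(-0.75) + (0.25)·(1.25) + (1.25)·(1.25) + (-1.75)·(-1.75)) / 3 = 4.75/3 = 1.5833
  S[B,B] = ((-0.75)·(-0.75) + (1.25)·(1.25) + (1.25)·(1.25) + (-1.75)·(-1.75)) / 3 = 6.75/3 = 2.25

S is symmetric (S[j,i] = S[i,j]). Assembling:

S = [[1.5833, 1.5833],
 [1.5833, 2.25]]


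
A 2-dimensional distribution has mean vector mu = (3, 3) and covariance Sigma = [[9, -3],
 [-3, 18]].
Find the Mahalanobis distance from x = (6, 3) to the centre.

Step 1 — centre the observation: (x - mu) = (3, 0).

Step 2 — invert Sigma. det(Sigma) = 9·18 - (-3)² = 153.
  Sigma^{-1} = (1/det) · [[d, -b], [-b, a]] = [[0.1176, 0.0196],
 [0.0196, 0.0588]].

Step 3 — form the quadratic (x - mu)^T · Sigma^{-1} · (x - mu):
  Sigma^{-1} · (x - mu) = (0.3529, 0.0588).
  (x - mu)^T · [Sigma^{-1} · (x - mu)] = (3)·(0.3529) + (0)·(0.0588) = 1.0588.

Step 4 — take square root: d = √(1.0588) ≈ 1.029.

d(x, mu) = √(1.0588) ≈ 1.029


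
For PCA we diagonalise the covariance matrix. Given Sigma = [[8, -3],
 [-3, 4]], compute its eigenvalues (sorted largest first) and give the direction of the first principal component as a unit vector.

Step 1 — characteristic polynomial of 2×2 Sigma:
  det(Sigma - λI) = λ² - trace · λ + det = 0.
  trace = 8 + 4 = 12, det = 8·4 - (-3)² = 23.
Step 2 — discriminant:
  Δ = trace² - 4·det = 144 - 92 = 52.
Step 3 — eigenvalues:
  λ = (trace ± √Δ)/2 = (12 ± 7.2111)/2,
  λ_1 = 9.6056,  λ_2 = 2.3944.

Step 4 — unit eigenvector for λ_1: solve (Sigma - λ_1 I)v = 0. First row:
  (8 - 9.6056)·v_x + (-3)·v_y = 0, i.e. (-1.6056)·v_x + (-3)·v_y = 0,
  so v ∝ (b, λ_1 - a) = (-3, 1.6056); multiply by -1 so the first entry is positive: u = (3, -1.6056).
  ||u|| = √((3)² + (-1.6056)²) = √(11.5778) ≈ 3.4026,
  v_1 = u/||u|| ≈ (0.8817, -0.4719) (||v_1|| = 1).

λ_1 = 9.6056,  λ_2 = 2.3944;  v_1 ≈ (0.8817, -0.4719)


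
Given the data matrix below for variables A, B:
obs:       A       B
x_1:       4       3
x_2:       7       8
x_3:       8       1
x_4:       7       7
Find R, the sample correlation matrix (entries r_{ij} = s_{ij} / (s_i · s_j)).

Step 1 — column means:
  mean(A) = (4 + 7 + 8 + 7) / 4 = 26/4 = 6.5
  mean(B) = (3 + 8 + 1 + 7) / 4 = 19/4 = 4.75

Step 2 — sample variances and covariances s[i,j] = (1/(n-1)) · Σ_k (x_{k,i} - mean_i) · (x_{k,j} - mean_j), with n-1 = 3:
  s[A,A] = ((-2.5)·(-2.5) + (0.5)·(0.5) + (1.5)·(1.5) + (0.5)·(0.5)) / 3 = 9/3 = 3
  s[A,B] = ((-2.5)·(-1.75) + (0.5)·(3.25) + (1.5)·(-3.75) + (0.5)·(2.25)) / 3 = 1.5/3 = 0.5
  s[B,B] = ((-1.75)·(-1.75) + (3.25)·(3.25) + (-3.75)·(-3.75) + (2.25)·(2.25)) / 3 = 32.75/3 = 10.9167
  Sample standard deviations s_i = √(s[i,i]):
  s(A) = √(3) = 1.7321
  s(B) = √(10.9167) = 3.304

Step 3 — r_{ij} = s_{ij} / (s_i · s_j):
  r[A,A] = 1 (diagonal).
  r[A,B] = 0.5 / (1.7321 · 3.304) = 0.5 / 5.7228 = 0.0874
  r[B,B] = 1 (diagonal).

R is symmetric with unit diagonal. Assembling:

R = [[1, 0.0874],
 [0.0874, 1]]


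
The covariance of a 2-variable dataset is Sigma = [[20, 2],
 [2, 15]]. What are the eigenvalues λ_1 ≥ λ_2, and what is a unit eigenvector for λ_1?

Step 1 — characteristic polynomial of 2×2 Sigma:
  det(Sigma - λI) = λ² - trace · λ + det = 0.
  trace = 20 + 15 = 35, det = 20·15 - (2)² = 296.
Step 2 — discriminant:
  Δ = trace² - 4·det = 1225 - 1184 = 41.
Step 3 — eigenvalues:
  λ = (trace ± √Δ)/2 = (35 ± 6.4031)/2,
  λ_1 = 20.7016,  λ_2 = 14.2984.

Step 4 — unit eigenvector for λ_1: solve (Sigma - λ_1 I)v = 0. First row:
  (20 - 20.7016)·v_x + (2)·v_y = 0, i.e. (-0.7016)·v_x + (2)·v_y = 0,
  so v ∝ (b, λ_1 - a) = (2, 0.7016) = u.
  ||u|| = √((2)² + (0.7016)²) = √(4.4922) ≈ 2.1195,
  v_1 = u/||u|| ≈ (0.9436, 0.331) (||v_1|| = 1).

λ_1 = 20.7016,  λ_2 = 14.2984;  v_1 ≈ (0.9436, 0.331)


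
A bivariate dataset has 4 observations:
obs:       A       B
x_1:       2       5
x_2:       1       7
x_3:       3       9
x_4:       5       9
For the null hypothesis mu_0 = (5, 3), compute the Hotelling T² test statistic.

Step 1 — sample mean vector:
  mean(A) = (2 + 1 + 3 + 5) / 4 = 11/4 = 2.75
  mean(B) = (5 + 7 + 9 + 9) / 4 = 30/4 = 7.5
  x̄ = (2.75, 7.5),  deviation x̄ - mu_0 = (2.75, 7.5) - (5, 3) = (-2.25, 4.5).

Step 2 — sample covariance matrix, S[i,j] = (1/(n-1)) · Σ_k (x_{k,i} - mean_i) · (x_{k,j} - mean_j), divisor n-1 = 3:
  S[A,A] = ((-0.75)·(-0.75) + (-1.75)·(-1.75) + (0.25)·(0.25) + (2.25)·(2.25)) / 3 = 8.75/3 = 2.9167
  S[A,B] = ((-0.75)·(-2.5) + (-1.75)·(-0.5) + (0.25)·(1.5) + (2.25)·(1.5)) / 3 = 6.5/3 = 2.1667
  S[B,B] = ((-2.5)·(-2.5) + (-0.5)·(-0.5) + (1.5)·(1.5) + (1.5)·(1.5)) / 3 = 11/3 = 3.6667
  S = [[2.9167, 2.1667],
 [2.1667, 3.6667]].

Step 3 — invert S. det(S) = 2.9167·3.6667 - (2.1667)² = 6.
  S^{-1} = (1/det) · [[d, -b], [-b, a]] = [[0.6111, -0.3611],
 [-0.3611, 0.4861]].

Step 4 — quadratic form (x̄ - mu_0)^T · S^{-1} · (x̄ - mu_0):
  S^{-1} · (x̄ - mu_0) = (-3, 3),
  (x̄ - mu_0)^T · [...] = (-2.25)·(-3) + (4.5)·(3) = 20.25.

Step 5 — scale by n: T² = 4 · 20.25 = 81.

T² ≈ 81


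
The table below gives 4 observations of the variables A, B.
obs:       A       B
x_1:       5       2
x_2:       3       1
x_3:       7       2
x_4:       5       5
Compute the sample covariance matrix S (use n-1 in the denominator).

Step 1 — column means:
  mean(A) = (5 + 3 + 7 + 5) / 4 = 20/4 = 5
  mean(B) = (2 + 1 + 2 + 5) / 4 = 10/4 = 2.5

Step 2 — sample covariance S[i,j] = (1/(n-1)) · Σ_k (x_{k,i} - mean_i) · (x_{k,j} - mean_j), with n-1 = 3.
  S[A,A] = ((0)·(0) + (-2)·(-2) + (2)·(2) + (0)·(0)) / 3 = 8/3 = 2.6667
  S[A,B] = ((0)·(-0.5) + (-2)·(-1.5) + (2)·(-0.5) + (0)·(2.5)) / 3 = 2/3 = 0.6667
  S[B,B] = ((-0.5)·(-0.5) + (-1.5)·(-1.5) + (-0.5)·(-0.5) + (2.5)·(2.5)) / 3 = 9/3 = 3

S is symmetric (S[j,i] = S[i,j]). Assembling:

S = [[2.6667, 0.6667],
 [0.6667, 3]]


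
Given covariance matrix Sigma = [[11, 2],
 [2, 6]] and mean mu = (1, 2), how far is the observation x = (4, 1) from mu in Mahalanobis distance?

Step 1 — centre the observation: (x - mu) = (3, -1).

Step 2 — invert Sigma. det(Sigma) = 11·6 - (2)² = 62.
  Sigma^{-1} = (1/det) · [[d, -b], [-b, a]] = [[0.0968, -0.0323],
 [-0.0323, 0.1774]].

Step 3 — form the quadratic (x - mu)^T · Sigma^{-1} · (x - mu):
  Sigma^{-1} · (x - mu) = (0.3226, -0.2742).
  (x - mu)^T · [Sigma^{-1} · (x - mu)] = (3)·(0.3226) + (-1)·(-0.2742) = 1.2419.

Step 4 — take square root: d = √(1.2419) ≈ 1.1144.

d(x, mu) = √(1.2419) ≈ 1.1144


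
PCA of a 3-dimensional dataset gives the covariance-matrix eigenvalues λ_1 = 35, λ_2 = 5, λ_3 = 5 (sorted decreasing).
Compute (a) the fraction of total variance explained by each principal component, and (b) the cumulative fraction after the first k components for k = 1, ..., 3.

Step 1 — total variance = trace(Sigma) = Σ λ_i = 35 + 5 + 5 = 45.

Step 2 — fraction explained by component i = λ_i / Σ λ:
  PC1: 35/45 = 0.7778
  PC2: 5/45 = 0.1111
  PC3: 5/45 = 0.1111

Step 3 — cumulative fraction after k components = (λ_1 + ... + λ_k) / Σ λ:
  k = 1: 35/45 = 0.7778
  k = 2: (35 + 5)/45 = 40/45 = 0.8889
  k = 3: (35 + 5 + 5)/45 = 45/45 = 1

Summary (fraction, with percent):

explained: PC1 0.7778 (77.78%), PC2 0.1111 (11.11%), PC3 0.1111 (11.11%);  cumulative: 0.7778, 0.8889, 1


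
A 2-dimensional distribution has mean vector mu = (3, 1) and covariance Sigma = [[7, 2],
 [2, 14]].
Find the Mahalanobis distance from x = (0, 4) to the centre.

Step 1 — centre the observation: (x - mu) = (-3, 3).

Step 2 — invert Sigma. det(Sigma) = 7·14 - (2)² = 94.
  Sigma^{-1} = (1/det) · [[d, -b], [-b, a]] = [[0.1489, -0.0213],
 [-0.0213, 0.0745]].

Step 3 — form the quadratic (x - mu)^T · Sigma^{-1} · (x - mu):
  Sigma^{-1} · (x - mu) = (-0.5106, 0.2872).
  (x - mu)^T · [Sigma^{-1} · (x - mu)] = (-3)·(-0.5106) + (3)·(0.2872) = 2.3936.

Step 4 — take square root: d = √(2.3936) ≈ 1.5471.

d(x, mu) = √(2.3936) ≈ 1.5471


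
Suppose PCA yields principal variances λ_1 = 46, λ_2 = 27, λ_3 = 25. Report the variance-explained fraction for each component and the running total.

Step 1 — total variance = trace(Sigma) = Σ λ_i = 46 + 27 + 25 = 98.

Step 2 — fraction explained by component i = λ_i / Σ λ:
  PC1: 46/98 = 0.4694
  PC2: 27/98 = 0.2755
  PC3: 25/98 = 0.2551

Step 3 — cumulative fraction after k components = (λ_1 + ... + λ_k) / Σ λ:
  k = 1: 46/98 = 0.4694
  k = 2: (46 + 27)/98 = 73/98 = 0.7449
  k = 3: (46 + 27 + 25)/98 = 98/98 = 1

Summary (fraction, with percent):

explained: PC1 0.4694 (46.94%), PC2 0.2755 (27.55%), PC3 0.2551 (25.51%);  cumulative: 0.4694, 0.7449, 1


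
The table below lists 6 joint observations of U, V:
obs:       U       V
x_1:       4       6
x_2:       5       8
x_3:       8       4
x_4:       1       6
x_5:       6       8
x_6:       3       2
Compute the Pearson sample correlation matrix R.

Step 1 — column means:
  mean(U) = (4 + 5 + 8 + 1 + 6 + 3) / 6 = 27/6 = 4.5
  mean(V) = (6 + 8 + 4 + 6 + 8 + 2) / 6 = 34/6 = 5.6667

Step 2 — sample variances and covariances s[i,j] = (1/(n-1)) · Σ_k (x_{k,i} - mean_i) · (x_{k,j} - mean_j), with n-1 = 5:
  s[U,U] = ((-0.5)·(-0.5) + (0.5)·(0.5) + (3.5)·(3.5) + (-3.5)·(-3.5) + (1.5)·(1.5) + (-1.5)·(-1.5)) / 5 = 29.5/5 = 5.9
  s[U,V] = ((-0.5)·(0.3333) + (0.5)·(2.3333) + (3.5)·(-1.6667) + (-3.5)·(0.3333) + (1.5)·(2.3333) + (-1.5)·(-3.6667)) / 5 = 3/5 = 0.6
  s[V,V] = ((0.3333)·(0.3333) + (2.3333)·(2.3333) + (-1.6667)·(-1.6667) + (0.3333)·(0.3333) + (2.3333)·(2.3333) + (-3.6667)·(-3.6667)) / 5 = 27.3333/5 = 5.4667
  Sample standard deviations s_i = √(s[i,i]):
  s(U) = √(5.9) = 2.429
  s(V) = √(5.4667) = 2.3381

Step 3 — r_{ij} = s_{ij} / (s_i · s_j):
  r[U,U] = 1 (diagonal).
  r[U,V] = 0.6 / (2.429 · 2.3381) = 0.6 / 5.6792 = 0.1056
  r[V,V] = 1 (diagonal).

R is symmetric with unit diagonal. Assembling:

R = [[1, 0.1056],
 [0.1056, 1]]


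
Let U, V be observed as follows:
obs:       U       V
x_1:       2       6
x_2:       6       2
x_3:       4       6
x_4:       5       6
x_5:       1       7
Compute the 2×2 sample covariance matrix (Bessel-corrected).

Step 1 — column means:
  mean(U) = (2 + 6 + 4 + 5 + 1) / 5 = 18/5 = 3.6
  mean(V) = (6 + 2 + 6 + 6 + 7) / 5 = 27/5 = 5.4

Step 2 — sample covariance S[i,j] = (1/(n-1)) · Σ_k (x_{k,i} - mean_i) · (x_{k,j} - mean_j), with n-1 = 4.
  S[U,U] = ((-1.6)·(-1.6) + (2.4)·(2.4) + (0.4)·(0.4) + (1.4)·(1.4) + (-2.6)·(-2.6)) / 4 = 17.2/4 = 4.3
  S[U,V] = ((-1.6)·(0.6) + (2.4)·(-3.4) + (0.4)·(0.6) + (1.4)·(0.6) + (-2.6)·(1.6)) / 4 = -12.2/4 = -3.05
  S[V,V] = ((0.6)·(0.6) + (-3.4)·(-3.4) + (0.6)·(0.6) + (0.6)·(0.6) + (1.6)·(1.6)) / 4 = 15.2/4 = 3.8

S is symmetric (S[j,i] = S[i,j]). Assembling:

S = [[4.3, -3.05],
 [-3.05, 3.8]]


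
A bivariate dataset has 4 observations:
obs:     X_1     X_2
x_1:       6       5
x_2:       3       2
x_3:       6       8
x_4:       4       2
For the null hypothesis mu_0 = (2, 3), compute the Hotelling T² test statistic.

Step 1 — sample mean vector:
  mean(X_1) = (6 + 3 + 6 + 4) / 4 = 19/4 = 4.75
  mean(X_2) = (5 + 2 + 8 + 2) / 4 = 17/4 = 4.25
  x̄ = (4.75, 4.25),  deviation x̄ - mu_0 = (4.75, 4.25) - (2, 3) = (2.75, 1.25).

Step 2 — sample covariance matrix, S[i,j] = (1/(n-1)) · Σ_k (x_{k,i} - mean_i) · (x_{k,j} - mean_j), divisor n-1 = 3:
  S[X_1,X_1] = ((1.25)·(1.25) + (-1.75)·(-1.75) + (1.25)·(1.25) + (-0.75)·(-0.75)) / 3 = 6.75/3 = 2.25
  S[X_1,X_2] = ((1.25)·(0.75) + (-1.75)·(-2.25) + (1.25)·(3.75) + (-0.75)·(-2.25)) / 3 = 11.25/3 = 3.75
  S[X_2,X_2] = ((0.75)·(0.75) + (-2.25)·(-2.25) + (3.75)·(3.75) + (-2.25)·(-2.25)) / 3 = 24.75/3 = 8.25
  S = [[2.25, 3.75],
 [3.75, 8.25]].

Step 3 — invert S. det(S) = 2.25·8.25 - (3.75)² = 4.5.
  S^{-1} = (1/det) · [[d, -b], [-b, a]] = [[1.8333, -0.8333],
 [-0.8333, 0.5]].

Step 4 — quadratic form (x̄ - mu_0)^T · S^{-1} · (x̄ - mu_0):
  S^{-1} · (x̄ - mu_0) = (4, -1.6667),
  (x̄ - mu_0)^T · [...] = (2.75)·(4) + (1.25)·(-1.6667) = 8.9167.

Step 5 — scale by n: T² = 4 · 8.9167 = 35.6667.

T² ≈ 35.6667


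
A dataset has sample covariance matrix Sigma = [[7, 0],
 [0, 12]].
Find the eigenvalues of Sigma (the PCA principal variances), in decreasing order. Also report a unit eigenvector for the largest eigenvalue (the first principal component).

Step 1 — characteristic polynomial of 2×2 Sigma:
  det(Sigma - λI) = λ² - trace · λ + det = 0.
  trace = 7 + 12 = 19, det = 7·12 - (0)² = 84.
Step 2 — discriminant:
  Δ = trace² - 4·det = 361 - 336 = 25.
Step 3 — eigenvalues:
  λ = (trace ± √Δ)/2 = (19 ± 5)/2,
  λ_1 = 12,  λ_2 = 7.

Step 4 — unit eigenvector for λ_1: Sigma is diagonal, so its eigenvectors are the coordinate axes. λ_1 = 12 is the diagonal entry on the second coordinate axis, hence
  v_1 = (0, 1) (||v_1|| = 1).

λ_1 = 12,  λ_2 = 7;  v_1 ≈ (0, 1)


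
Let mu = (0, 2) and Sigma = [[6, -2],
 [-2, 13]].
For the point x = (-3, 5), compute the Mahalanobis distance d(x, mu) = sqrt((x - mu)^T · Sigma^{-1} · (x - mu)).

Step 1 — centre the observation: (x - mu) = (-3, 3).

Step 2 — invert Sigma. det(Sigma) = 6·13 - (-2)² = 74.
  Sigma^{-1} = (1/det) · [[d, -b], [-b, a]] = [[0.1757, 0.027],
 [0.027, 0.0811]].

Step 3 — form the quadratic (x - mu)^T · Sigma^{-1} · (x - mu):
  Sigma^{-1} · (x - mu) = (-0.4459, 0.1622).
  (x - mu)^T · [Sigma^{-1} · (x - mu)] = (-3)·(-0.4459) + (3)·(0.1622) = 1.8243.

Step 4 — take square root: d = √(1.8243) ≈ 1.3507.

d(x, mu) = √(1.8243) ≈ 1.3507


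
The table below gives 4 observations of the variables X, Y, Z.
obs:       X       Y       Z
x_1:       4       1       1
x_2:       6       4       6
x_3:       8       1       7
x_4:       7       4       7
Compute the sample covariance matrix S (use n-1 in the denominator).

Step 1 — column means:
  mean(X) = (4 + 6 + 8 + 7) / 4 = 25/4 = 6.25
  mean(Y) = (1 + 4 + 1 + 4) / 4 = 10/4 = 2.5
  mean(Z) = (1 + 6 + 7 + 7) / 4 = 21/4 = 5.25

Step 2 — sample covariance S[i,j] = (1/(n-1)) · Σ_k (x_{k,i} - mean_i) · (x_{k,j} - mean_j), with n-1 = 3.
  S[X,X] = ((-2.25)·(-2.25) + (-0.25)·(-0.25) + (1.75)·(1.75) + (0.75)·(0.75)) / 3 = 8.75/3 = 2.9167
  S[X,Y] = ((-2.25)·(-1.5) + (-0.25)·(1.5) + (1.75)·(-1.5) + (0.75)·(1.5)) / 3 = 1.5/3 = 0.5
  S[X,Z] = ((-2.25)·(-4.25) + (-0.25)·(0.75) + (1.75)·(1.75) + (0.75)·(1.75)) / 3 = 13.75/3 = 4.5833
  S[Y,Y] = ((-1.5)·(-1.5) + (1.5)·(1.5) + (-1.5)·(-1.5) + (1.5)·(1.5)) / 3 = 9/3 = 3
  S[Y,Z] = ((-1.5)·(-4.25) + (1.5)·(0.75) + (-1.5)·(1.75) + (1.5)·(1.75)) / 3 = 7.5/3 = 2.5
  S[Z,Z] = ((-4.25)·(-4.25) + (0.75)·(0.75) + (1.75)·(1.75) + (1.75)·(1.75)) / 3 = 24.75/3 = 8.25

S is symmetric (S[j,i] = S[i,j]). Assembling:

S = [[2.9167, 0.5, 4.5833],
 [0.5, 3, 2.5],
 [4.5833, 2.5, 8.25]]


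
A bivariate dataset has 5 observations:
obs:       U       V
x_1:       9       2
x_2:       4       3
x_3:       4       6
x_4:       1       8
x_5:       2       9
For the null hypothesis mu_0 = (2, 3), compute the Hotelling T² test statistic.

Step 1 — sample mean vector:
  mean(U) = (9 + 4 + 4 + 1 + 2) / 5 = 20/5 = 4
  mean(V) = (2 + 3 + 6 + 8 + 9) / 5 = 28/5 = 5.6
  x̄ = (4, 5.6),  deviation x̄ - mu_0 = (4, 5.6) - (2, 3) = (2, 2.6).

Step 2 — sample covariance matrix, S[i,j] = (1/(n-1)) · Σ_k (x_{k,i} - mean_i) · (x_{k,j} - mean_j), divisor n-1 = 4:
  S[U,U] = ((5)·(5) + (0)·(0) + (0)·(0) + (-3)·(-3) + (-2)·(-2)) / 4 = 38/4 = 9.5
  S[U,V] = ((5)·(-3.6) + (0)·(-2.6) + (0)·(0.4) + (-3)·(2.4) + (-2)·(3.4)) / 4 = -32/4 = -8
  S[V,V] = ((-3.6)·(-3.6) + (-2.6)·(-2.6) + (0.4)·(0.4) + (2.4)·(2.4) + (3.4)·(3.4)) / 4 = 37.2/4 = 9.3
  S = [[9.5, -8],
 [-8, 9.3]].

Step 3 — invert S. det(S) = 9.5·9.3 - (-8)² = 24.35.
  S^{-1} = (1/det) · [[d, -b], [-b, a]] = [[0.3819, 0.3285],
 [0.3285, 0.3901]].

Step 4 — quadratic form (x̄ - mu_0)^T · S^{-1} · (x̄ - mu_0):
  S^{-1} · (x̄ - mu_0) = (1.6181, 1.6715),
  (x̄ - mu_0)^T · [...] = (2)·(1.6181) + (2.6)·(1.6715) = 7.5819.

Step 5 — scale by n: T² = 5 · 7.5819 = 37.9097.

T² ≈ 37.9097


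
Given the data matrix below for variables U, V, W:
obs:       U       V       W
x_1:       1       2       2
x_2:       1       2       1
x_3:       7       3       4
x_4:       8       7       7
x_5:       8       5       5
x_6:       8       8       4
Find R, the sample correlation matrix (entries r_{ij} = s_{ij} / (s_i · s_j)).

Step 1 — column means:
  mean(U) = (1 + 1 + 7 + 8 + 8 + 8) / 6 = 33/6 = 5.5
  mean(V) = (2 + 2 + 3 + 7 + 5 + 8) / 6 = 27/6 = 4.5
  mean(W) = (2 + 1 + 4 + 7 + 5 + 4) / 6 = 23/6 = 3.8333

Step 2 — sample variances and covariances s[i,j] = (1/(n-1)) · Σ_k (x_{k,i} - mean_i) · (x_{k,j} - mean_j), with n-1 = 5:
  s[U,U] = ((-4.5)·(-4.5) + (-4.5)·(-4.5) + (1.5)·(1.5) + (2.5)·(2.5) + (2.5)·(2.5) + (2.5)·(2.5)) / 5 = 61.5/5 = 12.3
  s[U,V] = ((-4.5)·(-2.5) + (-4.5)·(-2.5) + (1.5)·(-1.5) + (2.5)·(2.5) + (2.5)·(0.5) + (2.5)·(3.5)) / 5 = 36.5/5 = 7.3
  s[U,W] = ((-4.5)·(-1.8333) + (-4.5)·(-2.8333) + (1.5)·(0.1667) + (2.5)·(3.1667) + (2.5)·(1.1667) + (2.5)·(0.1667)) / 5 = 32.5/5 = 6.5
  s[V,V] = ((-2.5)·(-2.5) + (-2.5)·(-2.5) + (-1.5)·(-1.5) + (2.5)·(2.5) + (0.5)·(0.5) + (3.5)·(3.5)) / 5 = 33.5/5 = 6.7
  s[V,W] = ((-2.5)·(-1.8333) + (-2.5)·(-2.8333) + (-1.5)·(0.1667) + (2.5)·(3.1667) + (0.5)·(1.1667) + (3.5)·(0.1667)) / 5 = 20.5/5 = 4.1
  s[W,W] = ((-1.8333)·(-1.8333) + (-2.8333)·(-2.8333) + (0.1667)·(0.1667) + (3.1667)·(3.1667) + (1.1667)·(1.1667) + (0.1667)·(0.1667)) / 5 = 22.8333/5 = 4.5667
  Sample standard deviations s_i = √(s[i,i]):
  s(U) = √(12.3) = 3.5071
  s(V) = √(6.7) = 2.5884
  s(W) = √(4.5667) = 2.137

Step 3 — r_{ij} = s_{ij} / (s_i · s_j):
  r[U,U] = 1 (diagonal).
  r[U,V] = 7.3 / (3.5071 · 2.5884) = 7.3 / 9.078 = 0.8041
  r[U,W] = 6.5 / (3.5071 · 2.137) = 6.5 / 7.4947 = 0.8673
  r[V,V] = 1 (diagonal).
  r[V,W] = 4.1 / (2.5884 · 2.137) = 4.1 / 5.5314 = 0.7412
  r[W,W] = 1 (diagonal).

R is symmetric with unit diagonal. Assembling:

R = [[1, 0.8041, 0.8673],
 [0.8041, 1, 0.7412],
 [0.8673, 0.7412, 1]]
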